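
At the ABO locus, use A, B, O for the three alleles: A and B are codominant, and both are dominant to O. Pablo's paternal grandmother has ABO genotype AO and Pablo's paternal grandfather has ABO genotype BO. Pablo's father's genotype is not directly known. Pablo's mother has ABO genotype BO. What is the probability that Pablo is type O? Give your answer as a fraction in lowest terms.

Pablo's father's ABO genotype from AO × BO: 1/4 AB, 1/4 AO, 1/4 BO, 1/4 OO.
Crossing each possibility with the mother BO and summing P(type O): 1/4·0 + 1/4·1/4 + 1/4·1/4 + 1/4·1/2 = 1/4.

1/4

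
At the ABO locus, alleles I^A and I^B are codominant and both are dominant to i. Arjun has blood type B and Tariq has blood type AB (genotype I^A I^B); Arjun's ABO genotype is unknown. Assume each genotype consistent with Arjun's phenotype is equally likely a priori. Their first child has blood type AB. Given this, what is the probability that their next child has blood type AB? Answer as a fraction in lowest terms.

Possible genotypes: Arjun ∈ {I^B I^B, I^B i}; Tariq ∈ {I^A I^B}.
Weight each parental genotype pair by prior × P(type-AB child):
  I^B I^B × I^A I^B: posterior weight 2/3; P(next child type AB) = 1/2.
  I^B i × I^A I^B: posterior weight 1/3; P(next child type AB) = 1/4.
Weighted sum = 5/12.

5/12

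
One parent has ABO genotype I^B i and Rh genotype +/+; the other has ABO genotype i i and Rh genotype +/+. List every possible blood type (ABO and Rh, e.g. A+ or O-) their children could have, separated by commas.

O+, B+

Gametes from I^B i × i i give offspring ABO genotypes I^B i, i i, i.e. phenotypes O, B.
Rh cross +/+ × +/+ → phenotypes Rh+.
Combining independently: O+, B+.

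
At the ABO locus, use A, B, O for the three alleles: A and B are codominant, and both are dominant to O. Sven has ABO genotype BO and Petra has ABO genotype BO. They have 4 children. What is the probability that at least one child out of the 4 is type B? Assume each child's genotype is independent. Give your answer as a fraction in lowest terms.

255/256

ABO cross BO × BO → 1/4 O, 3/4 B.
So P(type B) = 3/4 per child.
P(none) = (1/4)^4 = 1/256; P(at least one) = 1 − 1/256 = 255/256.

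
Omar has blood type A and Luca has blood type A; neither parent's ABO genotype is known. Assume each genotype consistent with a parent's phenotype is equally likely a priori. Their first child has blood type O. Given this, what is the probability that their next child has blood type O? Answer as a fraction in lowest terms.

1/4

Possible genotypes: Omar ∈ {AA, AO}; Luca ∈ {AA, AO}.
Weight each parental genotype pair by prior × P(type-O child):
  AO × AO: posterior weight 1; P(next child type O) = 1/4.
Weighted sum = 1/4.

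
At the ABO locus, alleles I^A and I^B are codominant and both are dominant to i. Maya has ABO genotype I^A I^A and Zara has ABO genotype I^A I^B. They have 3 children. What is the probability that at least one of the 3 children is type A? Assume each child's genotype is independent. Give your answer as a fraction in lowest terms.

ABO cross I^A I^A × I^A I^B → 1/2 A, 1/2 AB.
So P(type A) = 1/2 per child.
P(none) = (1/2)^3 = 1/8; P(at least one) = 1 − 1/8 = 7/8.

7/8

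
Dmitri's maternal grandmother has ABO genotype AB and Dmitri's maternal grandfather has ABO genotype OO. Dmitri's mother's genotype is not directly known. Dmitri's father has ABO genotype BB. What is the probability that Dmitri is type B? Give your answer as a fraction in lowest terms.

3/4

Dmitri's mother's ABO genotype from AB × OO: 1/2 AO, 1/2 BO.
Crossing each possibility with the father BB and summing P(type B): 1/2·1/2 + 1/2·1 = 3/4.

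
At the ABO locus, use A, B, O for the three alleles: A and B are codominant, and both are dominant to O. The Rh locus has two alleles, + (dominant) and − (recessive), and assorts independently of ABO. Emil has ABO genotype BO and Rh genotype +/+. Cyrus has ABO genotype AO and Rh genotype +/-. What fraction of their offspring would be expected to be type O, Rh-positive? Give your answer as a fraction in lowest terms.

1/4

ABO cross BO × AO → offspring phenotypes: 1/4 O, 1/4 A, 1/4 B, 1/4 AB.
Rh cross +/+ × +/- → 1 Rh+.
Independent loci: P(type O, Rh-positive) = 1/4 × 1 = 1/4.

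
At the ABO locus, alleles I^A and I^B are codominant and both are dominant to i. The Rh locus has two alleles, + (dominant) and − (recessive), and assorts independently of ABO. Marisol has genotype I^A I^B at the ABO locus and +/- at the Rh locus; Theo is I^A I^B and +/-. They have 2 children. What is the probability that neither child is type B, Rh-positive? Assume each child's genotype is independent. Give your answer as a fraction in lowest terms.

ABO cross I^A I^B × I^A I^B → 1/4 A, 1/4 B, 1/2 AB.
Rh cross +/- × +/- → 3/4 Rh+, 1/4 Rh-; so P(type B, Rh-positive) = 1/4 × 3/4 = 3/16 per child.
P(not type B, Rh-positive) = 13/16 for one child; (13/16)^2 = 169/256.

169/256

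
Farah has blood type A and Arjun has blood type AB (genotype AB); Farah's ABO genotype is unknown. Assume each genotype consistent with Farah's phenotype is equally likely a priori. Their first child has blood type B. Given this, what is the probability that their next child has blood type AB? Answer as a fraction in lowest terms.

1/4

Possible genotypes: Farah ∈ {AA, AO}; Arjun ∈ {AB}.
Weight each parental genotype pair by prior × P(type-B child):
  AO × AB: posterior weight 1; P(next child type AB) = 1/4.
Weighted sum = 1/4.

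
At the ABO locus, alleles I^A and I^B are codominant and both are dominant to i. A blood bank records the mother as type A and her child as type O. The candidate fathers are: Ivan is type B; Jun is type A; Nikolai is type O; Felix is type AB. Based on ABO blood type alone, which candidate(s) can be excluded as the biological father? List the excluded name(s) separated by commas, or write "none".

A candidate is excluded only if no genotype consistent with his phenotype could produce a type O child with a type A mother.
Felix (type AB): no genotype consistent with that phenotype can produce a type-O child with a type-A mother.

Felix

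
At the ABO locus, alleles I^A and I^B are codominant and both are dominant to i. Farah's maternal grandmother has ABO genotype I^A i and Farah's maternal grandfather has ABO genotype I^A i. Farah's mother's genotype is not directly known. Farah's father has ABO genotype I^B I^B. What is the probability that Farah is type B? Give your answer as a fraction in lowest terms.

Farah's mother's ABO genotype from I^A i × I^A i: 1/4 I^A I^A, 1/2 I^A i, 1/4 i i.
Crossing each possibility with the father I^B I^B and summing P(type B): 1/4·0 + 1/2·1/2 + 1/4·1 = 1/2.

1/2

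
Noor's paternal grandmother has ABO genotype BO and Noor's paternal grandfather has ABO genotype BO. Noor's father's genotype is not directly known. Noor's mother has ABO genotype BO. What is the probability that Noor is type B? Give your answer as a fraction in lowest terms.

Noor's father's ABO genotype from BO × BO: 1/4 BB, 1/2 BO, 1/4 OO.
Crossing each possibility with the mother BO and summing P(type B): 1/4·1 + 1/2·3/4 + 1/4·1/2 = 3/4.

3/4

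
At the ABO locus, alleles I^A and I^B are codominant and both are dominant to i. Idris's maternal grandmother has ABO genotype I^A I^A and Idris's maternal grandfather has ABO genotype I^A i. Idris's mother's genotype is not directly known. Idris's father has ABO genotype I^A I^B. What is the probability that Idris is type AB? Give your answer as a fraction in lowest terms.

Idris's mother's ABO genotype from I^A I^A × I^A i: 1/2 I^A I^A, 1/2 I^A i.
Crossing each possibility with the father I^A I^B and summing P(type AB): 1/2·1/2 + 1/2·1/4 = 3/8.

3/8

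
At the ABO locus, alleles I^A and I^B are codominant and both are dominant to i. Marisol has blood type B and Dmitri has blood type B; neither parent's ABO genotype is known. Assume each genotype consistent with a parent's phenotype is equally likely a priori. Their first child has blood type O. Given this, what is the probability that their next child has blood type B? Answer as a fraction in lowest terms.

Possible genotypes: Marisol ∈ {I^B I^B, I^B i}; Dmitri ∈ {I^B I^B, I^B i}.
Weight each parental genotype pair by prior × P(type-O child):
  I^B i × I^B i: posterior weight 1; P(next child type B) = 3/4.
Weighted sum = 3/4.

3/4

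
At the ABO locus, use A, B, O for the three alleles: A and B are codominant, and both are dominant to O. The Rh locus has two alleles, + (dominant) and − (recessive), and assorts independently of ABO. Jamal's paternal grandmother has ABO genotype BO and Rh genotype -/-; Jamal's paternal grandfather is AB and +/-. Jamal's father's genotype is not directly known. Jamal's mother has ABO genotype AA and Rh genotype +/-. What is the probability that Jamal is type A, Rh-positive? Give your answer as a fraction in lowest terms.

Jamal's father's ABO genotype from BO × AB: 1/4 AB, 1/4 AO, 1/4 BB, 1/4 BO.
Crossing each possibility with the mother AA and summing P(type A): 1/4·1/2 + 1/4·1 + 1/4·0 + 1/4·1/2 = 1/2.
Similarly for Rh via the father's Rh distribution: P(Rh+) = 5/8.
Independent loci: 1/2 × 5/8 = 5/16.

5/16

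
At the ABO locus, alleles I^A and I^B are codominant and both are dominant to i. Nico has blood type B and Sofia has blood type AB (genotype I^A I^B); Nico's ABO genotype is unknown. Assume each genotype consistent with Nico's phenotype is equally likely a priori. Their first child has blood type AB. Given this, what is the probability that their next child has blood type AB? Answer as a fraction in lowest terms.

5/12

Possible genotypes: Nico ∈ {I^B I^B, I^B i}; Sofia ∈ {I^A I^B}.
Weight each parental genotype pair by prior × P(type-AB child):
  I^B I^B × I^A I^B: posterior weight 2/3; P(next child type AB) = 1/2.
  I^B i × I^A I^B: posterior weight 1/3; P(next child type AB) = 1/4.
Weighted sum = 5/12.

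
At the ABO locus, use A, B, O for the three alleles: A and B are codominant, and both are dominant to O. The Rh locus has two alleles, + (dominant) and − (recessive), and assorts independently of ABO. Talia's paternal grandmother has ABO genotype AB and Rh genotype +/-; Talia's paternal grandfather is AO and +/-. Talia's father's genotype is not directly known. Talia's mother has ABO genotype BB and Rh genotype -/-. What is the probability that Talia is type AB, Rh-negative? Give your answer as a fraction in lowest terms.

1/4

Talia's father's ABO genotype from AB × AO: 1/4 AA, 1/4 AB, 1/4 AO, 1/4 BO.
Crossing each possibility with the mother BB and summing P(type AB): 1/4·1 + 1/4·1/2 + 1/4·1/2 + 1/4·0 = 1/2.
Similarly for Rh via the father's Rh distribution: P(Rh-) = 1/2.
Independent loci: 1/2 × 1/2 = 1/4.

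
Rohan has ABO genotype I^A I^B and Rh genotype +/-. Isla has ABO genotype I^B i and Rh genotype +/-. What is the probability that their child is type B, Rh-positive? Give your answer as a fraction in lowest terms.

ABO cross I^A I^B × I^B i → offspring phenotypes: 1/4 A, 1/2 B, 1/4 AB.
Rh cross +/- × +/- → 3/4 Rh+, 1/4 Rh-.
Independent loci: P(type B, Rh-positive) = 1/2 × 3/4 = 3/8.

3/8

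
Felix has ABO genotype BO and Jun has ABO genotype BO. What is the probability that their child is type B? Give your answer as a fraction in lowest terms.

3/4

ABO cross BO × BO → offspring phenotypes: 1/4 O, 3/4 B.
So P(type B) = 3/4.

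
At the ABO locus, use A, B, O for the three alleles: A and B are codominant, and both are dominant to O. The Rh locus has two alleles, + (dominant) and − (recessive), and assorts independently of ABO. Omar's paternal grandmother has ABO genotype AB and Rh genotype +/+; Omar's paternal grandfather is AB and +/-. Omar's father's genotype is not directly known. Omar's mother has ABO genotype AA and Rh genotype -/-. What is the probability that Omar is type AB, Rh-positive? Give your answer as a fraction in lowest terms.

Omar's father's ABO genotype from AB × AB: 1/4 AA, 1/2 AB, 1/4 BB.
Crossing each possibility with the mother AA and summing P(type AB): 1/4·0 + 1/2·1/2 + 1/4·1 = 1/2.
Similarly for Rh via the father's Rh distribution: P(Rh+) = 3/4.
Independent loci: 1/2 × 3/4 = 3/8.

3/8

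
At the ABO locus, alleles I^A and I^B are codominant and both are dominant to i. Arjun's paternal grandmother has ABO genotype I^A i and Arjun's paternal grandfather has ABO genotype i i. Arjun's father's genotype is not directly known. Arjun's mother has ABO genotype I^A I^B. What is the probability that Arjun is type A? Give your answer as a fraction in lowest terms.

1/2

Arjun's father's ABO genotype from I^A i × i i: 1/2 I^A i, 1/2 i i.
Crossing each possibility with the mother I^A I^B and summing P(type A): 1/2·1/2 + 1/2·1/2 = 1/2.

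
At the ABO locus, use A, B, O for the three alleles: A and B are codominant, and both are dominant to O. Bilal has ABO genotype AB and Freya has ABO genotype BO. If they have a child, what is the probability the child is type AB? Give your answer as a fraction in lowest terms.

ABO cross AB × BO → offspring phenotypes: 1/4 A, 1/2 B, 1/4 AB.
So P(type AB) = 1/4.

1/4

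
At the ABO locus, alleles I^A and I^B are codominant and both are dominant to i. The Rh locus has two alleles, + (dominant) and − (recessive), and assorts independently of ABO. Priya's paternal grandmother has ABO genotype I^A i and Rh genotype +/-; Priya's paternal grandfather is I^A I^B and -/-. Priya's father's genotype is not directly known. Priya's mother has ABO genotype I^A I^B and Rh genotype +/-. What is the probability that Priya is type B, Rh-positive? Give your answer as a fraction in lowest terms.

5/32

Priya's father's ABO genotype from I^A i × I^A I^B: 1/4 I^A I^A, 1/4 I^A I^B, 1/4 I^A i, 1/4 I^B i.
Crossing each possibility with the mother I^A I^B and summing P(type B): 1/4·0 + 1/4·1/4 + 1/4·1/4 + 1/4·1/2 = 1/4.
Similarly for Rh via the father's Rh distribution: P(Rh+) = 5/8.
Independent loci: 1/4 × 5/8 = 5/32.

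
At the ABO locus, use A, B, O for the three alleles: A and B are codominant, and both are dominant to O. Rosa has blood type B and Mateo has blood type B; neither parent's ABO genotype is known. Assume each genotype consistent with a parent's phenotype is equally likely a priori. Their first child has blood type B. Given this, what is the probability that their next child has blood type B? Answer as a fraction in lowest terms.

Possible genotypes: Rosa ∈ {BB, BO}; Mateo ∈ {BB, BO}.
Weight each parental genotype pair by prior × P(type-B child):
  BB × BB: posterior weight 4/15; P(next child type B) = 1.
  BB × BO: posterior weight 4/15; P(next child type B) = 1.
  BO × BB: posterior weight 4/15; P(next child type B) = 1.
  BO × BO: posterior weight 1/5; P(next child type B) = 3/4.
Weighted sum = 19/20.

19/20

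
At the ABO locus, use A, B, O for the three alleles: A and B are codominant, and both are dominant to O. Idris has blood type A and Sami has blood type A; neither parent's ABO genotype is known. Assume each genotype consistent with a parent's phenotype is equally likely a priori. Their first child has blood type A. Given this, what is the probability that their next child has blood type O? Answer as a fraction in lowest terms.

1/20

Possible genotypes: Idris ∈ {AA, AO}; Sami ∈ {AA, AO}.
Weight each parental genotype pair by prior × P(type-A child):
  AA × AA: posterior weight 4/15; P(next child type O) = 0.
  AA × AO: posterior weight 4/15; P(next child type O) = 0.
  AO × AA: posterior weight 4/15; P(next child type O) = 0.
  AO × AO: posterior weight 1/5; P(next child type O) = 1/4.
Weighted sum = 1/20.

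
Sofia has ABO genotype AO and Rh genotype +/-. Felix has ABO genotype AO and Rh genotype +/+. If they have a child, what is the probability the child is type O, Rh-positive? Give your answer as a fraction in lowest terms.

ABO cross AO × AO → offspring phenotypes: 1/4 O, 3/4 A.
Rh cross +/- × +/+ → 1 Rh+.
Independent loci: P(type O, Rh-positive) = 1/4 × 1 = 1/4.

1/4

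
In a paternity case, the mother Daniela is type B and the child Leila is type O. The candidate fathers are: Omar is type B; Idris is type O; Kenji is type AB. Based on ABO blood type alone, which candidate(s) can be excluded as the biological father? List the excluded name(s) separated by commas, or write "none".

A candidate is excluded only if no genotype consistent with his phenotype could produce a type O child with a type B mother.
Kenji (type AB): no genotype consistent with that phenotype can produce a type-O child with a type-B mother.

Kenji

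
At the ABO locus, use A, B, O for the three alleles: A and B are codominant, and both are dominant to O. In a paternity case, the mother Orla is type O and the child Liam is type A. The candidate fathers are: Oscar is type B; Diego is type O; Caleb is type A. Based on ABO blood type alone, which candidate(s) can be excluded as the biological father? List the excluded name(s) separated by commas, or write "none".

A candidate is excluded only if no genotype consistent with his phenotype could produce a type A child with a type O mother.
Oscar (type B): no genotype consistent with that phenotype can produce a type-A child with a type-O mother.
Diego (type O): no genotype consistent with that phenotype can produce a type-A child with a type-O mother.

Oscar, Diego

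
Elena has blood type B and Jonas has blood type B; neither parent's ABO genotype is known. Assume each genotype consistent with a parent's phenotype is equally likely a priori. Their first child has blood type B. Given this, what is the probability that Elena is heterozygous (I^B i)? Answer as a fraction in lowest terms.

7/15

Possible genotypes: Elena ∈ {I^B I^B, I^B i}; Jonas ∈ {I^B I^B, I^B i}.
Weight each parental genotype pair by prior × P(type-B child):
  I^B I^B × I^B I^B: posterior weight 4/15.
  I^B I^B × I^B i: posterior weight 4/15.
  I^B i × I^B I^B: posterior weight 4/15.
  I^B i × I^B i: posterior weight 1/5.
Sum the posterior weight over pairs where Elena is I^B i: 7/15.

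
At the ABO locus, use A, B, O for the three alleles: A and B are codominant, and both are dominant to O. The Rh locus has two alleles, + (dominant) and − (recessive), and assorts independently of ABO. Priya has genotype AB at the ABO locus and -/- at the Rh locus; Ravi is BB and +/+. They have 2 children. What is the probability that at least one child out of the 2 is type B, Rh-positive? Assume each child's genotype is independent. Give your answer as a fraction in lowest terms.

3/4

ABO cross AB × BB → 1/2 B, 1/2 AB.
Rh cross -/- × +/+ → 1 Rh+; so P(type B, Rh-positive) = 1/2 × 1 = 1/2 per child.
P(none) = (1/2)^2 = 1/4; P(at least one) = 1 − 1/4 = 3/4.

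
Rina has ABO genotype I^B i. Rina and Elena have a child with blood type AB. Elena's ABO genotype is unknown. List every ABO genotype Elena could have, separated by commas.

For each candidate genotype of Elena, check whether crossing it with I^B i can produce every observed child phenotype.
  I^A I^A → possible child types {A, AB} ✓
  I^A I^B → possible child types {A, B, AB} ✓
  I^A i → possible child types {O, A, B, AB} ✓
  I^B I^B → possible child types {B} ✗
  I^B i → possible child types {O, B} ✗
  i i → possible child types {O, B} ✗

I^A I^A, I^A I^B, I^A i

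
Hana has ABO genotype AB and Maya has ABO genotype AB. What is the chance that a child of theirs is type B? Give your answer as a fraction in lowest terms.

ABO cross AB × AB → offspring phenotypes: 1/4 A, 1/4 B, 1/2 AB.
So P(type B) = 1/4.

1/4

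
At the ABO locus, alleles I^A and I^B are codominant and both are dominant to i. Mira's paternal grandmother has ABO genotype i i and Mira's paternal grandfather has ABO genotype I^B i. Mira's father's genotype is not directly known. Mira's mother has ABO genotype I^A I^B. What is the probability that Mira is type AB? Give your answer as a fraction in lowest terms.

1/8

Mira's father's ABO genotype from i i × I^B i: 1/2 I^B i, 1/2 i i.
Crossing each possibility with the mother I^A I^B and summing P(type AB): 1/2·1/4 + 1/2·0 = 1/8.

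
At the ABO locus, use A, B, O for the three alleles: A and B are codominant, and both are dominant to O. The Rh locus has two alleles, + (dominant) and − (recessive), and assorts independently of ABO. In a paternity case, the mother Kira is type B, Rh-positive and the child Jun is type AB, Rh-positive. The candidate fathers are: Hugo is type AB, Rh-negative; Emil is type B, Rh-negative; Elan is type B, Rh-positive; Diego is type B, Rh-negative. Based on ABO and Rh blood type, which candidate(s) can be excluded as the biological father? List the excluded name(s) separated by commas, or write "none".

Emil, Elan, Diego

A candidate is excluded only if no genotype consistent with his phenotype could produce a type AB, Rh-positive child with a type B, Rh-positive mother.
Emil (type B, Rh-): no genotype consistent with that phenotype can produce a type-AB Rh+ child with a type-B mother.
Elan (type B, Rh+): no genotype consistent with that phenotype can produce a type-AB Rh+ child with a type-B mother.
Diego (type B, Rh-): no genotype consistent with that phenotype can produce a type-AB Rh+ child with a type-B mother.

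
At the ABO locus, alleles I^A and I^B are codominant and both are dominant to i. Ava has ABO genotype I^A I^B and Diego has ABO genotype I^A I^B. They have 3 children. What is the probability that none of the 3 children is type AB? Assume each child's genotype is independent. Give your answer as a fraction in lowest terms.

ABO cross I^A I^B × I^A I^B → 1/4 A, 1/4 B, 1/2 AB.
So P(type AB) = 1/2 per child.
P(not type AB) = 1/2 for one child; (1/2)^3 = 1/8.

1/8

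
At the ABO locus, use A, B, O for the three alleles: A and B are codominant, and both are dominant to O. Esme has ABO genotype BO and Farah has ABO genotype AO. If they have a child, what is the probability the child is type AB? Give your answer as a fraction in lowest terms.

1/4

ABO cross BO × AO → offspring phenotypes: 1/4 O, 1/4 A, 1/4 B, 1/4 AB.
So P(type AB) = 1/4.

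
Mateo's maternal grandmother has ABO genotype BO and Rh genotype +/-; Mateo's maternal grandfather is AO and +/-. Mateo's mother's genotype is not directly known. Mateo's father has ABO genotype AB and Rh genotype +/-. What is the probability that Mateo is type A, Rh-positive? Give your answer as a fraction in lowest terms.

Mateo's mother's ABO genotype from BO × AO: 1/4 AB, 1/4 AO, 1/4 BO, 1/4 OO.
Crossing each possibility with the father AB and summing P(type A): 1/4·1/4 + 1/4·1/2 + 1/4·1/4 + 1/4·1/2 = 3/8.
Similarly for Rh via the mother's Rh distribution: P(Rh+) = 3/4.
Independent loci: 3/8 × 3/4 = 9/32.

9/32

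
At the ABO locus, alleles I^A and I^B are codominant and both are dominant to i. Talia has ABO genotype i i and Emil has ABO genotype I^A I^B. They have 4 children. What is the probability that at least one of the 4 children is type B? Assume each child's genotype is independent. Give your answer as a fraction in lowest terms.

15/16

ABO cross i i × I^A I^B → 1/2 A, 1/2 B.
So P(type B) = 1/2 per child.
P(none) = (1/2)^4 = 1/16; P(at least one) = 1 − 1/16 = 15/16.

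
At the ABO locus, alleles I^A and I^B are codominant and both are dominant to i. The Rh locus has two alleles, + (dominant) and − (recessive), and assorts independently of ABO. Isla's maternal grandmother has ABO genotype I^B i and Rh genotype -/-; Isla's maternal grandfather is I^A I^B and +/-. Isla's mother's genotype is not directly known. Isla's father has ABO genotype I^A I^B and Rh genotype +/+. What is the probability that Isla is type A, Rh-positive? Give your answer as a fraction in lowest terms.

1/4

Isla's mother's ABO genotype from I^B i × I^A I^B: 1/4 I^A I^B, 1/4 I^A i, 1/4 I^B I^B, 1/4 I^B i.
Crossing each possibility with the father I^A I^B and summing P(type A): 1/4·1/4 + 1/4·1/2 + 1/4·0 + 1/4·1/4 = 1/4.
Similarly for Rh via the mother's Rh distribution: P(Rh+) = 1.
Independent loci: 1/4 × 1 = 1/4.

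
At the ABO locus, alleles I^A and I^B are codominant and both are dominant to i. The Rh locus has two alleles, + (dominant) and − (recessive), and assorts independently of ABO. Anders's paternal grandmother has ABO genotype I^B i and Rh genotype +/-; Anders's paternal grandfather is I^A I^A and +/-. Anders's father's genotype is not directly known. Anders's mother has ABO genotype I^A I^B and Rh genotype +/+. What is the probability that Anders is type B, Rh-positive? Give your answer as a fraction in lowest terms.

Anders's father's ABO genotype from I^B i × I^A I^A: 1/2 I^A I^B, 1/2 I^A i.
Crossing each possibility with the mother I^A I^B and summing P(type B): 1/2·1/4 + 1/2·1/4 = 1/4.
Similarly for Rh via the father's Rh distribution: P(Rh+) = 1.
Independent loci: 1/4 × 1 = 1/4.

1/4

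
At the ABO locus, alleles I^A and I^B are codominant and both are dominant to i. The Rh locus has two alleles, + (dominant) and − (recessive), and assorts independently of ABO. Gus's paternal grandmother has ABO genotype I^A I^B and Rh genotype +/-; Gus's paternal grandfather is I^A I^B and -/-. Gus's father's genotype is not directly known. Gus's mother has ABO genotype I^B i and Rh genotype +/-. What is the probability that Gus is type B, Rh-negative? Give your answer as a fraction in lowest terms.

Gus's father's ABO genotype from I^A I^B × I^A I^B: 1/4 I^A I^A, 1/2 I^A I^B, 1/4 I^B I^B.
Crossing each possibility with the mother I^B i and summing P(type B): 1/4·0 + 1/2·1/2 + 1/4·1 = 1/2.
Similarly for Rh via the father's Rh distribution: P(Rh-) = 3/8.
Independent loci: 1/2 × 3/8 = 3/16.

3/16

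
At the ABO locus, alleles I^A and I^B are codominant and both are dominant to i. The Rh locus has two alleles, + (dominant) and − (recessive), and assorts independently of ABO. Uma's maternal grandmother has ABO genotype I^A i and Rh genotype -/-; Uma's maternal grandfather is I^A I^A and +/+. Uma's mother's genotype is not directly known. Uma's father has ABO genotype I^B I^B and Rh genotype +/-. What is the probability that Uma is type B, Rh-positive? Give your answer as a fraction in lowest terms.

Uma's mother's ABO genotype from I^A i × I^A I^A: 1/2 I^A I^A, 1/2 I^A i.
Crossing each possibility with the father I^B I^B and summing P(type B): 1/2·0 + 1/2·1/2 = 1/4.
Similarly for Rh via the mother's Rh distribution: P(Rh+) = 3/4.
Independent loci: 1/4 × 3/4 = 3/16.

3/16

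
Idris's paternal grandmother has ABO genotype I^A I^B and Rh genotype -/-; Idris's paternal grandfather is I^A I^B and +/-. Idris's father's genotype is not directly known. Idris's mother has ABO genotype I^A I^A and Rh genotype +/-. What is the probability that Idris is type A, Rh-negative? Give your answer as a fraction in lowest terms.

Idris's father's ABO genotype from I^A I^B × I^A I^B: 1/4 I^A I^A, 1/2 I^A I^B, 1/4 I^B I^B.
Crossing each possibility with the mother I^A I^A and summing P(type A): 1/4·1 + 1/2·1/2 + 1/4·0 = 1/2.
Similarly for Rh via the father's Rh distribution: P(Rh-) = 3/8.
Independent loci: 1/2 × 3/8 = 3/16.

3/16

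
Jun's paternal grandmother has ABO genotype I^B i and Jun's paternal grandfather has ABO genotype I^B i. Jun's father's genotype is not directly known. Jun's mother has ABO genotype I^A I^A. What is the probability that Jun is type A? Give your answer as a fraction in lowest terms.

Jun's father's ABO genotype from I^B i × I^B i: 1/4 I^B I^B, 1/2 I^B i, 1/4 i i.
Crossing each possibility with the mother I^A I^A and summing P(type A): 1/4·0 + 1/2·1/2 + 1/4·1 = 1/2.

1/2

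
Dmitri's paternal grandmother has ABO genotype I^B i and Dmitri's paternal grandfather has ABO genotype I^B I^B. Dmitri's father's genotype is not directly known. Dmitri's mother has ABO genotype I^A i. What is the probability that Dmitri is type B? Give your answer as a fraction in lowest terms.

Dmitri's father's ABO genotype from I^B i × I^B I^B: 1/2 I^B I^B, 1/2 I^B i.
Crossing each possibility with the mother I^A i and summing P(type B): 1/2·1/2 + 1/2·1/4 = 3/8.

3/8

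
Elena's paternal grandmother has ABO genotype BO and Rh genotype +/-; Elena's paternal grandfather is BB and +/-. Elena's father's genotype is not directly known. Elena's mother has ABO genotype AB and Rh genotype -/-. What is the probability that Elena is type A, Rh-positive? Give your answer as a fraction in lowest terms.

1/16

Elena's father's ABO genotype from BO × BB: 1/2 BB, 1/2 BO.
Crossing each possibility with the mother AB and summing P(type A): 1/2·0 + 1/2·1/4 = 1/8.
Similarly for Rh via the father's Rh distribution: P(Rh+) = 1/2.
Independent loci: 1/8 × 1/2 = 1/16.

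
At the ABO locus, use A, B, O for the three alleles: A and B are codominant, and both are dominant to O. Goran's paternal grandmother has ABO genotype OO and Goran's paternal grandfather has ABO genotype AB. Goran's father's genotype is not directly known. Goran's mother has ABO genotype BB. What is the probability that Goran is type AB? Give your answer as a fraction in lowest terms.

Goran's father's ABO genotype from OO × AB: 1/2 AO, 1/2 BO.
Crossing each possibility with the mother BB and summing P(type AB): 1/2·1/2 + 1/2·0 = 1/4.

1/4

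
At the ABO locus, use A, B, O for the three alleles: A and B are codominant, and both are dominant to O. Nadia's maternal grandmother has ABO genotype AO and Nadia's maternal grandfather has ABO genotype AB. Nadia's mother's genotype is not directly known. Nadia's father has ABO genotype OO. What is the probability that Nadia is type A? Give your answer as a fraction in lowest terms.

Nadia's mother's ABO genotype from AO × AB: 1/4 AA, 1/4 AB, 1/4 AO, 1/4 BO.
Crossing each possibility with the father OO and summing P(type A): 1/4·1 + 1/4·1/2 + 1/4·1/2 + 1/4·0 = 1/2.

1/2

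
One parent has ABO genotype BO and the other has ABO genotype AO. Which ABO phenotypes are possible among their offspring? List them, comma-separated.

Gametes from BO × AO give offspring ABO genotypes AB, AO, BO, OO, i.e. phenotypes O, A, B, AB.

O, A, B, AB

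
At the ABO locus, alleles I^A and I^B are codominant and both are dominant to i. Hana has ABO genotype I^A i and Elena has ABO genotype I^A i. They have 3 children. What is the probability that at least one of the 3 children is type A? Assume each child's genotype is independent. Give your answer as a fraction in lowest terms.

ABO cross I^A i × I^A i → 1/4 O, 3/4 A.
So P(type A) = 3/4 per child.
P(none) = (1/4)^3 = 1/64; P(at least one) = 1 − 1/64 = 63/64.

63/64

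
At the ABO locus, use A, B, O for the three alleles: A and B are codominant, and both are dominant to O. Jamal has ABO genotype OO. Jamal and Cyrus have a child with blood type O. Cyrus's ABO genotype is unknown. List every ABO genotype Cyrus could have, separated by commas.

For each candidate genotype of Cyrus, check whether crossing it with OO can produce every observed child phenotype.
  AA → possible child types {A} ✗
  AB → possible child types {A, B} ✗
  AO → possible child types {O, A} ✓
  BB → possible child types {B} ✗
  BO → possible child types {O, B} ✓
  OO → possible child types {O} ✓

AO, BO, OO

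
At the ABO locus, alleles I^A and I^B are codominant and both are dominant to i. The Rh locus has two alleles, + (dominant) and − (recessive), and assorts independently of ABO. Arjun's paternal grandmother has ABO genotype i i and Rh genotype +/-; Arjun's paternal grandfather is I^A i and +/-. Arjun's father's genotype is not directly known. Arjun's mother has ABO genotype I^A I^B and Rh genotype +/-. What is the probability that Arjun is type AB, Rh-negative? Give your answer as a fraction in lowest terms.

1/32

Arjun's father's ABO genotype from i i × I^A i: 1/2 I^A i, 1/2 i i.
Crossing each possibility with the mother I^A I^B and summing P(type AB): 1/2·1/4 + 1/2·0 = 1/8.
Similarly for Rh via the father's Rh distribution: P(Rh-) = 1/4.
Independent loci: 1/8 × 1/4 = 1/32.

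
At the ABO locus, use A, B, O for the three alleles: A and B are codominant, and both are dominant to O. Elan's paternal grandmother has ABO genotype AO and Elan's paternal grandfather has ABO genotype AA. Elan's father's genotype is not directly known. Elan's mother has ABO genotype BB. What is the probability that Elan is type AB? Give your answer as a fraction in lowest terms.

Elan's father's ABO genotype from AO × AA: 1/2 AA, 1/2 AO.
Crossing each possibility with the mother BB and summing P(type AB): 1/2·1 + 1/2·1/2 = 3/4.

3/4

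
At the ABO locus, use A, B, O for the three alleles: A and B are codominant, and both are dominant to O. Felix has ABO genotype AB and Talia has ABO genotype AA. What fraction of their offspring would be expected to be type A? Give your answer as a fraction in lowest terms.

1/2

ABO cross AB × AA → offspring phenotypes: 1/2 A, 1/2 AB.
So P(type A) = 1/2.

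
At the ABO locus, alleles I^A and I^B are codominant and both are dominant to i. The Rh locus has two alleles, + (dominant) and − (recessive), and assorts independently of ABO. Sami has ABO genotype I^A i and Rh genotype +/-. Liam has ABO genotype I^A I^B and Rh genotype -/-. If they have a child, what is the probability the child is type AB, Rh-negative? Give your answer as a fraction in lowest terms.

ABO cross I^A i × I^A I^B → offspring phenotypes: 1/2 A, 1/4 B, 1/4 AB.
Rh cross +/- × -/- → 1/2 Rh+, 1/2 Rh-.
Independent loci: P(type AB, Rh-negative) = 1/4 × 1/2 = 1/8.

1/8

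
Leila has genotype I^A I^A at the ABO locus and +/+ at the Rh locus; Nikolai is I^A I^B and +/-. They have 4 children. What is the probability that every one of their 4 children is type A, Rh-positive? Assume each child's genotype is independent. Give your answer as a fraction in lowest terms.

1/16

ABO cross I^A I^A × I^A I^B → 1/2 A, 1/2 AB.
Rh cross +/+ × +/- → 1 Rh+; so P(type A, Rh-positive) = 1/2 × 1 = 1/2 per child.
All 4 independent: (1/2)^4 = 1/16.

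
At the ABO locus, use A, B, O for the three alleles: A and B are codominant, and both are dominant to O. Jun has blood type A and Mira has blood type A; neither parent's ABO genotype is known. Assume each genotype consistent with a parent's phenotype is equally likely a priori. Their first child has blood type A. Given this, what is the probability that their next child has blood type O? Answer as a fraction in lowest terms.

Possible genotypes: Jun ∈ {AA, AO}; Mira ∈ {AA, AO}.
Weight each parental genotype pair by prior × P(type-A child):
  AA × AA: posterior weight 4/15; P(next child type O) = 0.
  AA × AO: posterior weight 4/15; P(next child type O) = 0.
  AO × AA: posterior weight 4/15; P(next child type O) = 0.
  AO × AO: posterior weight 1/5; P(next child type O) = 1/4.
Weighted sum = 1/20.

1/20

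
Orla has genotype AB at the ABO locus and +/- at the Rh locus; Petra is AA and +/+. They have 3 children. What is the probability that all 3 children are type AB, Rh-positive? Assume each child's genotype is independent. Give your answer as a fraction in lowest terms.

ABO cross AB × AA → 1/2 A, 1/2 AB.
Rh cross +/- × +/+ → 1 Rh+; so P(type AB, Rh-positive) = 1/2 × 1 = 1/2 per child.
All 3 independent: (1/2)^3 = 1/8.

1/8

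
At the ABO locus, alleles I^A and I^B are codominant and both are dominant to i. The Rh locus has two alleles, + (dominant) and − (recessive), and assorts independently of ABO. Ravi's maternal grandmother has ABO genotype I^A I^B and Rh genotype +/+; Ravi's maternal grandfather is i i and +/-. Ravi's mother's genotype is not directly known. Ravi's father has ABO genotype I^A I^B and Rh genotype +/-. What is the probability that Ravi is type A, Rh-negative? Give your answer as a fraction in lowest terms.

Ravi's mother's ABO genotype from I^A I^B × i i: 1/2 I^A i, 1/2 I^B i.
Crossing each possibility with the father I^A I^B and summing P(type A): 1/2·1/2 + 1/2·1/4 = 3/8.
Similarly for Rh via the mother's Rh distribution: P(Rh-) = 1/8.
Independent loci: 3/8 × 1/8 = 3/64.

3/64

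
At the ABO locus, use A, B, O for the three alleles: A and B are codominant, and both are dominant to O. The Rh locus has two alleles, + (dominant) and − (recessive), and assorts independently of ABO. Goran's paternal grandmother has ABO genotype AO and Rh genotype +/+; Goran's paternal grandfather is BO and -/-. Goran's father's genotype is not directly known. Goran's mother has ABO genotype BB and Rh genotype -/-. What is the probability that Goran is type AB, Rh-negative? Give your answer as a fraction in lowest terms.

1/8

Goran's father's ABO genotype from AO × BO: 1/4 AB, 1/4 AO, 1/4 BO, 1/4 OO.
Crossing each possibility with the mother BB and summing P(type AB): 1/4·1/2 + 1/4·1/2 + 1/4·0 + 1/4·0 = 1/4.
Similarly for Rh via the father's Rh distribution: P(Rh-) = 1/2.
Independent loci: 1/4 × 1/2 = 1/8.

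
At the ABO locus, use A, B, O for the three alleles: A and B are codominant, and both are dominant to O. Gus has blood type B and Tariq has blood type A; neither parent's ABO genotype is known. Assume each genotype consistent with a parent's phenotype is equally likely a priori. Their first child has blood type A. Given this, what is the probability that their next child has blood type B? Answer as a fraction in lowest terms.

1/12

Possible genotypes: Gus ∈ {BB, BO}; Tariq ∈ {AA, AO}.
Weight each parental genotype pair by prior × P(type-A child):
  BO × AA: posterior weight 2/3; P(next child type B) = 0.
  BO × AO: posterior weight 1/3; P(next child type B) = 1/4.
Weighted sum = 1/12.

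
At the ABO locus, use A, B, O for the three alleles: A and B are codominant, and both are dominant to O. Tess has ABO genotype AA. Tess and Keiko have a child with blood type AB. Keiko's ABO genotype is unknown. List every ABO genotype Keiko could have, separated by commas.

AB, BB, BO

For each candidate genotype of Keiko, check whether crossing it with AA can produce every observed child phenotype.
  AA → possible child types {A} ✗
  AB → possible child types {A, AB} ✓
  AO → possible child types {A} ✗
  BB → possible child types {AB} ✓
  BO → possible child types {A, AB} ✓
  OO → possible child types {A} ✗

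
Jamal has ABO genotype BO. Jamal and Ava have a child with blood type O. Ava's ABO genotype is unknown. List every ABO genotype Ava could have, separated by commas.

AO, BO, OO

For each candidate genotype of Ava, check whether crossing it with BO can produce every observed child phenotype.
  AA → possible child types {A, AB} ✗
  AB → possible child types {A, B, AB} ✗
  AO → possible child types {O, A, B, AB} ✓
  BB → possible child types {B} ✗
  BO → possible child types {O, B} ✓
  OO → possible child types {O, B} ✓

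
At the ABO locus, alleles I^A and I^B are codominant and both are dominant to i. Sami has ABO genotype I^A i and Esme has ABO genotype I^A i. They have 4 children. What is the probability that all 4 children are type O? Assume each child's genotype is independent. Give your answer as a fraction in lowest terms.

ABO cross I^A i × I^A i → 1/4 O, 3/4 A.
So P(type O) = 1/4 per child.
All 4 independent: (1/4)^4 = 1/256.

1/256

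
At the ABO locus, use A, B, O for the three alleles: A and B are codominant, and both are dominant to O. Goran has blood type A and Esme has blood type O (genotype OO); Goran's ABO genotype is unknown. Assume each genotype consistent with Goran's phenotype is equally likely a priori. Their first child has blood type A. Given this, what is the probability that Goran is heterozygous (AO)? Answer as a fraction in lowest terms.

1/3

Possible genotypes: Goran ∈ {AA, AO}; Esme ∈ {OO}.
Weight each parental genotype pair by prior × P(type-A child):
  AA × OO: posterior weight 2/3.
  AO × OO: posterior weight 1/3.
Sum the posterior weight over pairs where Goran is AO: 1/3.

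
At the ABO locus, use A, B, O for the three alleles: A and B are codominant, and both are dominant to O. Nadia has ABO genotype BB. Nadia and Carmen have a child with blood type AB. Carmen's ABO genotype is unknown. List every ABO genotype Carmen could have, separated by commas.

AA, AB, AO

For each candidate genotype of Carmen, check whether crossing it with BB can produce every observed child phenotype.
  AA → possible child types {AB} ✓
  AB → possible child types {B, AB} ✓
  AO → possible child types {B, AB} ✓
  BB → possible child types {B} ✗
  BO → possible child types {B} ✗
  OO → possible child types {B} ✗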